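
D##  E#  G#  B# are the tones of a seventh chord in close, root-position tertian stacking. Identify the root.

Stacking in thirds gives E# – G# – B# – D##, so E# is the root — E# minor-major seventh.

E#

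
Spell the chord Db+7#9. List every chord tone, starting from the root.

Root Db, quality dominant seventh sharp nine sharp five:
Db — root
F — major 3rd
A — augmented 5th
Cb — minor 7th
E — augmented 9th

Db, F, A, Cb, E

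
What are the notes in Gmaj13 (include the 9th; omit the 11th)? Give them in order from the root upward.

G – B – D – F♯ – A – E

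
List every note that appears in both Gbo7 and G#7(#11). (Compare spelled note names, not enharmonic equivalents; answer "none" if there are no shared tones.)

Gbo7 = Gb, Bbb, Dbb, Fbb.
G#7(#11) = G#, B#, D#, F#, C##.
Shared: none.

none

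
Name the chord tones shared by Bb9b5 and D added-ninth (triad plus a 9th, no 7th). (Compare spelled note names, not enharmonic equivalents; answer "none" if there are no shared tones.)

Bb9b5: B♭ D F♭ A♭ C
D added-ninth: D F♯ A E
Common to both → D.

D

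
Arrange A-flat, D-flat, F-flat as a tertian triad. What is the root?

D-flat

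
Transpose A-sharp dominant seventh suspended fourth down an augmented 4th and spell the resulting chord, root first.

E – A – B – D

A# down an augmented 4th → E. New chord: E dominant seventh suspended fourth.
E — root
A — perfect 4th
B — perfect 5th
D — minor 7th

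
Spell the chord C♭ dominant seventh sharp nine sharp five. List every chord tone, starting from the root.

Root C-flat, quality dominant seventh sharp nine sharp five:
- root: C-flat
- major 3rd: E-flat
- augmented 5th: G
- minor 7th: B-double-flat
- augmented 9th: D

C-flat  E-flat  G  B-double-flat  D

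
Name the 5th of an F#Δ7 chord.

Root of F#Δ7 = F#. The 5th is a perfect 5th: F# up a perfect 5th → C#.

C#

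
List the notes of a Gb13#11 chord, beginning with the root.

Gb, Bb, Db, Fb, Ab, C, Eb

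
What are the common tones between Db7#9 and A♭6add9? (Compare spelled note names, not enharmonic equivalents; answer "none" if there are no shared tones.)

F, Ab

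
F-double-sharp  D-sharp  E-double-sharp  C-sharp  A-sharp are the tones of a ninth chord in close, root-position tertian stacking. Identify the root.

D-sharp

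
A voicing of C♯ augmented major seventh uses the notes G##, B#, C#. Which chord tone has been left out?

E#

The full C♯ augmented major seventh chord is C#, E#, G##, B#.
Comparing with the voicing, the major 3rd (3rd) — E# — is absent.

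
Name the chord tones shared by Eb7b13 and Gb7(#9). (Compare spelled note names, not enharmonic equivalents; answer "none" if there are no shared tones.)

Bb, Db

Eb7b13: Eb G Bb Db Cb
Gb7(#9): Gb Bb Db Fb A
Common to both → Bb, Db.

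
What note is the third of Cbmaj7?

Eb

Cbmaj7 is built on Cb; its 3rd is a major 3rd above the root.
A third above C uses the letter E, and the major 3rd above Cb is Eb.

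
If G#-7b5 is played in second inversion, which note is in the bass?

D

G#-7b5 = G#–B–D–F#. Second inversion → fifth in the bass = D.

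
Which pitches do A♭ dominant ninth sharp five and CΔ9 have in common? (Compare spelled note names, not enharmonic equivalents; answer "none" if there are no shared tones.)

A♭ dominant ninth sharp five: Ab C E Gb Bb
CΔ9: C E G B D
Common to both → C, E.

C E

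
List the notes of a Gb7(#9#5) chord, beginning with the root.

G♭  B♭  D  F♭  A

Gb7(#9#5) is a dominant seventh sharp nine sharp five built on G♭.
- root: G♭
- major 3rd: B♭
- augmented 5th: D
- minor 7th: F♭
- augmented 9th: A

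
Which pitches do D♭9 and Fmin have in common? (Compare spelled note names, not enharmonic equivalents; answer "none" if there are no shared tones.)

D♭9: D♭ F A♭ C♭ E♭
Fmin: F A♭ C
Common to both → F, A♭.

F, A♭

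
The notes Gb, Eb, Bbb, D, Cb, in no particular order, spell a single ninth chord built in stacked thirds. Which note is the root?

Cb

Arranged so that each adjacent pair is a third by letter name: Cb – Eb – Gb – Bbb – D.
The bottom of that stack, Cb, is the root (this is Cb dominant seventh sharp nine).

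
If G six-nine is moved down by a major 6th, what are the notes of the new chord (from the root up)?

A major 6th down from G is B-flat, so the new chord is B-flat six-nine.
root → B-flat
3rd (major 3rd) → D
5th (perfect 5th) → F
6th (major 6th) → G
9th (major 9th) → C

B-flat  D  F  G  C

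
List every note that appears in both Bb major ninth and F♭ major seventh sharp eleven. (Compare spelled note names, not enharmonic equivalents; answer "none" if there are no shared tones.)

Bb major ninth = B-flat, D, F, A, C.
F♭ major seventh sharp eleven = F-flat, A-flat, C-flat, E-flat, B-flat.
Shared: B-flat.

B-flat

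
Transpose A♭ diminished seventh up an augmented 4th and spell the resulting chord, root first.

D – F – A-flat – C-flat

Transposed root: A-flat → D (augmented 4th up). So we spell D diminished seventh:
root → D
3rd (minor 3rd) → F
5th (diminished 5th) → A-flat
7th (diminished 7th) → C-flat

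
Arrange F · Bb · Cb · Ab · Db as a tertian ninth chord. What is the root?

Stacking in thirds gives Bb – Db – F – Ab – Cb, so Bb is the root — Bb minor seventh flat nine.

Bb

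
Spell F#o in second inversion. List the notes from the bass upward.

F#o = F#–A–C; second inversion → fifth (C) lowest.

C, F#, A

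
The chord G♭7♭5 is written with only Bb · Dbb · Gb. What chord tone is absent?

G♭7♭5 = Gb, Bb, Dbb, Fb. The voicing lacks the 7th (minor 7th), Fb.

Fb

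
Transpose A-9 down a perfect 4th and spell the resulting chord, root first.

E – G – B – D – F♯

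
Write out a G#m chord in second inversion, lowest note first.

G#m = G♯–B–D♯; second inversion → fifth (D♯) lowest.

D♯ – G♯ – B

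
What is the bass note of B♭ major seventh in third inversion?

B♭ major seventh = B♭–D–F–A. Third inversion → seventh in the bass = A.

A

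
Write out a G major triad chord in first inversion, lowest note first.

B, D, G

In root position, G major triad is G–B–D.
First inversion puts the third (B) in the bass.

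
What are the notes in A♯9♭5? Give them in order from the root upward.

A♯ C𝄪 E G♯ B♯

A♯9♭5 is a dominant ninth flat five built on A♯.
Root: A♯
Major 3rd (3rd): C𝄪
Diminished 5th (5th): E
Minor 7th (7th): G♯
Major 9th (9th): B♯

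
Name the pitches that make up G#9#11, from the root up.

G#9#11 is a dominant ninth sharp eleven built on G#.
- root: G#
- major 3rd: B#
- perfect 5th: D#
- minor 7th: F#
- major 9th: A#
- augmented 11th: C##

G#, B#, D#, F#, A#, C##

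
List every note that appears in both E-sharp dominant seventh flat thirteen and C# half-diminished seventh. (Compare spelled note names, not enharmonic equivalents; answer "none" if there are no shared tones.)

E-sharp dominant seventh flat thirteen = E-sharp, G-double-sharp, B-sharp, D-sharp, C-sharp.
C# half-diminished seventh = C-sharp, E, G, B.
Shared: C-sharp.

C-sharp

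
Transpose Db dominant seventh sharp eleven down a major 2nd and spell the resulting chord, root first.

Transposed root: D-flat → C-flat (major 2nd down). So we spell C-flat dominant seventh sharp eleven:
Root: C-flat
Major 3rd (3rd): E-flat
Perfect 5th (5th): G-flat
Minor 7th (7th): B-double-flat
Augmented 11th (11th): F

C-flat, E-flat, G-flat, B-double-flat, F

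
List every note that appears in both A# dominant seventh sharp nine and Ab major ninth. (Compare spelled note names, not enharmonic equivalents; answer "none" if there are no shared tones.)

A# dominant seventh sharp nine: A-sharp C-double-sharp E-sharp G-sharp B-double-sharp
Ab major ninth: A-flat C E-flat G B-flat
Common to both → none.

none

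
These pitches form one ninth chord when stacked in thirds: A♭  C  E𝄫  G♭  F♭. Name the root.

F♭

Stacking in thirds gives F♭ – A♭ – C – E𝄫 – G♭, so F♭ is the root — F♭ dominant ninth sharp five.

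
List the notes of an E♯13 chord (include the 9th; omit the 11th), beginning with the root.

E#  G##  B#  D#  F##  C##

E♯13 is a dominant thirteenth built on E#.
Root: E#
Major 3rd (3rd): G##
Perfect 5th (5th): B#
Minor 7th (7th): D#
Major 9th (9th): F##
Major 13th (13th): C##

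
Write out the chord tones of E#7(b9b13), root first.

E#  G##  B#  D#  F#  C#

E#7(b9b13) is a dominant seventh flat nine flat thirteen built on E#.
Root: E#
Major 3rd (3rd): G##
Perfect 5th (5th): B#
Minor 7th (7th): D#
Minor 9th (9th): F#
Minor 13th (13th): C#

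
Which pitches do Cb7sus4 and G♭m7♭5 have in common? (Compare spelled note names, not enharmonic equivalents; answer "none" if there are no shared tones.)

Fb Gb Bbb

Cb7sus4 = Cb, Fb, Gb, Bbb.
G♭m7♭5 = Gb, Bbb, Dbb, Fb.
Shared: Fb, Gb, Bbb.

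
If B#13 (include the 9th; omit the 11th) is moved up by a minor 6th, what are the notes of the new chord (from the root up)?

A minor 6th up from B# is G#, so the new chord is G# dominant thirteenth.
root → G#
3rd (major 3rd) → B#
5th (perfect 5th) → D#
7th (minor 7th) → F#
9th (major 9th) → A#
13th (major 13th) → E#

G#  B#  D#  F#  A#  E#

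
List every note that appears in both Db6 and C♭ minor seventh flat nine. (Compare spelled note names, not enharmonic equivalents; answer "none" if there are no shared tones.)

none

Db6: Db F Ab Bb
C♭ minor seventh flat nine: Cb Ebb Gb Bbb Dbb
Common to both → none.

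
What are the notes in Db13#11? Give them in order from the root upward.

Db, F, Ab, Cb, Eb, G, Bb

Db13#11 is a dominant thirteenth sharp eleven built on Db.
Db — root
F — major 3rd
Ab — perfect 5th
Cb — minor 7th
Eb — major 9th
G — augmented 11th
Bb — major 13th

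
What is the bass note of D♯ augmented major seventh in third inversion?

C-double-sharp

D♯ augmented major seventh in root position is D-sharp–F-double-sharp–A-double-sharp–C-double-sharp.
Third inversion places the seventh in the bass, which is C-double-sharp.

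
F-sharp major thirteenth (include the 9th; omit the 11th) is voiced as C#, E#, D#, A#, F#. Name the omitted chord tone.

The full F-sharp major thirteenth chord is F#, A#, C#, E#, G#, D#.
Comparing with the voicing, the major 9th (9th) — G# — is absent.

G#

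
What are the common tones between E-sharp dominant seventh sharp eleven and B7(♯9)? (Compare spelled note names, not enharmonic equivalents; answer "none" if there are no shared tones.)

D♯

E-sharp dominant seventh sharp eleven = E♯, G𝄪, B♯, D♯, A𝄪.
B7(♯9) = B, D♯, F♯, A, C𝄪.
Shared: D♯.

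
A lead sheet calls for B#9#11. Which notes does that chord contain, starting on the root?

Root B#, quality dominant ninth sharp eleven:
- root: B#
- major 3rd: D##
- perfect 5th: F##
- minor 7th: A#
- major 9th: C##
- augmented 11th: E##

B# – D## – F## – A# – C## – E##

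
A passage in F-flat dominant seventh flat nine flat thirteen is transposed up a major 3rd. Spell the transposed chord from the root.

F-flat up a major 3rd → A-flat. New chord: A-flat dominant seventh flat nine flat thirteen.
Root: A-flat
Major 3rd (3rd): C
Perfect 5th (5th): E-flat
Minor 7th (7th): G-flat
Minor 9th (9th): B-double-flat
Minor 13th (13th): F-flat

A-flat C E-flat G-flat B-double-flat F-flat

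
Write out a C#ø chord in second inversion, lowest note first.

G B C# E

C#ø = C#–E–G–B; second inversion → fifth (G) lowest.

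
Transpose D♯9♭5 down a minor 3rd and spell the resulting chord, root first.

B# – D## – F# – A# – C##

A minor 3rd down from D# is B#, so the new chord is B# dominant ninth flat five.
- root: B#
- major 3rd: D##
- diminished 5th: F#
- minor 7th: A#
- major 9th: C##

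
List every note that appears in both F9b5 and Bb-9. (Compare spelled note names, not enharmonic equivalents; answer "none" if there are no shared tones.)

F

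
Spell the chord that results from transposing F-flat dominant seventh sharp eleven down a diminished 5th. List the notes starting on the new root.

Bb, D, F, Ab, E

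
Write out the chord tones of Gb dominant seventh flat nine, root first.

Gb dominant seventh flat nine is a dominant seventh flat nine built on G-flat.
Root: G-flat
Major 3rd (3rd): B-flat
Perfect 5th (5th): D-flat
Minor 7th (7th): F-flat
Minor 9th (9th): A-double-flat

G-flat – B-flat – D-flat – F-flat – A-double-flat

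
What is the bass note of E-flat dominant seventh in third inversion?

E-flat dominant seventh = Eb–G–Bb–Db. Third inversion → seventh in the bass = Db.

Db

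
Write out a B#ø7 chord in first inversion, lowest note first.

In root position, B#ø7 is B♯–D♯–F♯–A♯.
First inversion puts the third (D♯) in the bass.

D♯ F♯ A♯ B♯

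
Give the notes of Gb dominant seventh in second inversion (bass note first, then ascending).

Gb dominant seventh = Gb–Bb–Db–Fb; second inversion → fifth (Db) lowest.

Db, Fb, Gb, Bb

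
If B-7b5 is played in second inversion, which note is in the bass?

F

B-7b5 in root position is B–D–F–A.
Second inversion places the fifth in the bass, which is F.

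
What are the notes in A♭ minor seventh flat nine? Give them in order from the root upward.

A-flat, C-flat, E-flat, G-flat, B-double-flat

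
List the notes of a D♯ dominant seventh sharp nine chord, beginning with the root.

Root D♯, quality dominant seventh sharp nine:
root → D♯
3rd (major 3rd) → F𝄪
5th (perfect 5th) → A♯
7th (minor 7th) → C♯
9th (augmented 9th) → E𝄪

D♯  F𝄪  A♯  C♯  E𝄪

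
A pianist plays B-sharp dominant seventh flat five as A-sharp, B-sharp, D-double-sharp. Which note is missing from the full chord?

F-sharp

The full B-sharp dominant seventh flat five chord is B-sharp, D-double-sharp, F-sharp, A-sharp.
Comparing with the voicing, the diminished 5th (5th) — F-sharp — is absent.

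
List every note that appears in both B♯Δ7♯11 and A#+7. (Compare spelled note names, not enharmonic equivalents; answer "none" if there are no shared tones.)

E##

B♯Δ7♯11 = B#, D##, F##, A##, E##.
A#+7 = A#, C##, E##, G#.
Shared: E##.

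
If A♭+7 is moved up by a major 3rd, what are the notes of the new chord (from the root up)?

C  E  G♯  B♭

A major 3rd up from A♭ is C, so the new chord is C augmented seventh.
Root: C
Major 3rd (3rd): E
Augmented 5th (5th): G♯
Minor 7th (7th): B♭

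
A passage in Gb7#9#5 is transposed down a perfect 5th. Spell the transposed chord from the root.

A perfect 5th down from Gb is Cb, so the new chord is Cb dominant seventh sharp nine sharp five.
Root: Cb
Major 3rd (3rd): Eb
Augmented 5th (5th): G
Minor 7th (7th): Bbb
Augmented 9th (9th): D

Cb  Eb  G  Bbb  D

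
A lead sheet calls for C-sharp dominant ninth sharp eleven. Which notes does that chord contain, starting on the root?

C#  E#  G#  B  D#  F##

Root C#, quality dominant ninth sharp eleven:
Root: C#
Major 3rd (3rd): E#
Perfect 5th (5th): G#
Minor 7th (7th): B
Major 9th (9th): D#
Augmented 11th (11th): F##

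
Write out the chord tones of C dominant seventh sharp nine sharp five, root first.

C, E, G♯, B♭, D♯

C dominant seventh sharp nine sharp five is a dominant seventh sharp nine sharp five built on C.
- root: C
- major 3rd: E
- augmented 5th: G♯
- minor 7th: B♭
- augmented 9th: D♯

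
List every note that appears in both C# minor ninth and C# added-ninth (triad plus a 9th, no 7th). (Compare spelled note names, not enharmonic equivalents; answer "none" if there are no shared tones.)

C-sharp G-sharp D-sharp

C# minor ninth = C-sharp, E, G-sharp, B, D-sharp.
C# added-ninth = C-sharp, E-sharp, G-sharp, D-sharp.
Shared: C-sharp, G-sharp, D-sharp.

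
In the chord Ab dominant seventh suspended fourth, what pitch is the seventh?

G-flat

Ab dominant seventh suspended fourth is built on A-flat; its 7th is a minor 7th above the root.
A seventh above A uses the letter G, and the minor 7th above A-flat is G-flat.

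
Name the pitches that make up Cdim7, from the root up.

C, Eb, Gb, Bbb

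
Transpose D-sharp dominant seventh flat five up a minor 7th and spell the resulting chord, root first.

C-sharp, E-sharp, G, B

Transposed root: D-sharp → C-sharp (minor 7th up). So we spell C-sharp dominant seventh flat five:
C-sharp — root
E-sharp — major 3rd
G — diminished 5th
B — minor 7th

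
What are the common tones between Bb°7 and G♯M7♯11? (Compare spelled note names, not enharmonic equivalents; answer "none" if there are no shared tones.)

Bb°7: Bb Db Fb Abb
G♯M7♯11: G# B# D# F## C##
Common to both → none.

none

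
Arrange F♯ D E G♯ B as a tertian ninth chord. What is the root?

Stacking in thirds gives E – G♯ – B – D – F♯, so E is the root — E dominant ninth.

E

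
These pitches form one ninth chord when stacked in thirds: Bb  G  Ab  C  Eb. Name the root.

Ab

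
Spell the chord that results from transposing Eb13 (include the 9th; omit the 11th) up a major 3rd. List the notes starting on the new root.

G, B, D, F, A, E

E♭ up a major 3rd → G. New chord: G dominant thirteenth.
root → G
3rd (major 3rd) → B
5th (perfect 5th) → D
7th (minor 7th) → F
9th (major 9th) → A
13th (major 13th) → E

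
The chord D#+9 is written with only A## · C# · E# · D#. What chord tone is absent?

F##

D#+9 = D#, F##, A##, C#, E#. The voicing lacks the 3rd (major 3rd), F##.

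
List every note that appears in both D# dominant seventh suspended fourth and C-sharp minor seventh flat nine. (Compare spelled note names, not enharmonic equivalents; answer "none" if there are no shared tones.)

D# dominant seventh suspended fourth: D-sharp G-sharp A-sharp C-sharp
C-sharp minor seventh flat nine: C-sharp E G-sharp B D
Common to both → G-sharp, C-sharp.

G-sharp, C-sharp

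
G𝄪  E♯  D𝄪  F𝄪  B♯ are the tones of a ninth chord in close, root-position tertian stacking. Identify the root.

Stacking in thirds gives E♯ – G𝄪 – B♯ – D𝄪 – F𝄪, so E♯ is the root — E♯ major ninth.

E♯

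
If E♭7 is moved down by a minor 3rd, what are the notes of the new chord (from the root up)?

C  E  G  B♭

A minor 3rd down from E♭ is C, so the new chord is C dominant seventh.
Root: C
Major 3rd (3rd): E
Perfect 5th (5th): G
Minor 7th (7th): B♭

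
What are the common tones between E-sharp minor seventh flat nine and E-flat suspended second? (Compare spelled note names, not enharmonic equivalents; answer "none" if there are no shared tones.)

none

E-sharp minor seventh flat nine = E-sharp, G-sharp, B-sharp, D-sharp, F-sharp.
E-flat suspended second = E-flat, F, B-flat.
Shared: none.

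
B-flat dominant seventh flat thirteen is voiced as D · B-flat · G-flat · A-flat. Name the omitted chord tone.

The full B-flat dominant seventh flat thirteen chord is B-flat, D, F, A-flat, G-flat.
Comparing with the voicing, the perfect 5th (5th) — F — is absent.

F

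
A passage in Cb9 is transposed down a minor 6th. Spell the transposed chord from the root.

Eb, G, Bb, Db, F

Cb down a minor 6th → Eb. New chord: Eb dominant ninth.
root → Eb
3rd (major 3rd) → G
5th (perfect 5th) → Bb
7th (minor 7th) → Db
9th (major 9th) → F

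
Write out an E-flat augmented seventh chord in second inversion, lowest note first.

B Db Eb G

In root position, E-flat augmented seventh is Eb–G–B–Db.
Second inversion puts the fifth (B) in the bass.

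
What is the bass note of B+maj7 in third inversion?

A#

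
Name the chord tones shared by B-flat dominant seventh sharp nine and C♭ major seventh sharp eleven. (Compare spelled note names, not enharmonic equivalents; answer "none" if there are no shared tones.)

B-flat dominant seventh sharp nine = Bb, D, F, Ab, C#.
C♭ major seventh sharp eleven = Cb, Eb, Gb, Bb, F.
Shared: Bb, F.

Bb F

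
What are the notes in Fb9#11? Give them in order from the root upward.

Fb – Ab – Cb – Ebb – Gb – Bb

Root Fb, quality dominant ninth sharp eleven:
- root: Fb
- major 3rd: Ab
- perfect 5th: Cb
- minor 7th: Ebb
- major 9th: Gb
- augmented 11th: Bb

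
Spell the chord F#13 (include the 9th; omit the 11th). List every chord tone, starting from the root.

F# A# C# E G# D#

F#13 is a dominant thirteenth built on F#.
Root: F#
Major 3rd (3rd): A#
Perfect 5th (5th): C#
Minor 7th (7th): E
Major 9th (9th): G#
Major 13th (13th): D#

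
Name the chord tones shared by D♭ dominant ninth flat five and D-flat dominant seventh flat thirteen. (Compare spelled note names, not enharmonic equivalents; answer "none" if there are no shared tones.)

Db, F, Cb

D♭ dominant ninth flat five: Db F Abb Cb Eb
D-flat dominant seventh flat thirteen: Db F Ab Cb Bbb
Common to both → Db, F, Cb.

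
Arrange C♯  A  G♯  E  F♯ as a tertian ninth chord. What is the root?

Stacking in thirds gives F♯ – A – C♯ – E – G♯, so F♯ is the root — F♯ minor ninth.

F♯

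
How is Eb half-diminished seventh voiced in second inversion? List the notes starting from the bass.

Bbb – Db – Eb – Gb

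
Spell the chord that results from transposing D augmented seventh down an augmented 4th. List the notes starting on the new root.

A-flat, C, E, G-flat

An augmented 4th down from D is A-flat, so the new chord is A-flat augmented seventh.
Root: A-flat
Major 3rd (3rd): C
Augmented 5th (5th): E
Minor 7th (7th): G-flat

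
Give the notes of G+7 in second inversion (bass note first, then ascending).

D# F G B

G+7 = G–B–D#–F; second inversion → fifth (D#) lowest.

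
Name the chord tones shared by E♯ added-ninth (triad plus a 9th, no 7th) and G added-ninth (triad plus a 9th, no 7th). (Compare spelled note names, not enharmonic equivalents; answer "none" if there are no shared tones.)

E♯ added-ninth = E-sharp, G-double-sharp, B-sharp, F-double-sharp.
G added-ninth = G, B, D, A.
Shared: none.

none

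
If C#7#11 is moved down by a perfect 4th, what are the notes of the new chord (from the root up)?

A perfect 4th down from C# is G#, so the new chord is G# dominant seventh sharp eleven.
- root: G#
- major 3rd: B#
- perfect 5th: D#
- minor 7th: F#
- augmented 11th: C##

G#  B#  D#  F#  C##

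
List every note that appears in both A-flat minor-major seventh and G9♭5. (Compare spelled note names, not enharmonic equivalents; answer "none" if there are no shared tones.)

G

A-flat minor-major seventh = Ab, Cb, Eb, G.
G9♭5 = G, B, Db, F, A.
Shared: G.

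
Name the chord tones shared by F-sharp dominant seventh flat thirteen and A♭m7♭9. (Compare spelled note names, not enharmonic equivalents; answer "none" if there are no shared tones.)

none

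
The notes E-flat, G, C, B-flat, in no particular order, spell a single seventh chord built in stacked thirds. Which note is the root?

Stacking in thirds gives C – E-flat – G – B-flat, so C is the root — C minor seventh.

C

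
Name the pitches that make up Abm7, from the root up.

Ab – Cb – Eb – Gb

Abm7: minor seventh on Ab.
- root: Ab
- minor 3rd: Cb
- perfect 5th: Eb
- minor 7th: Gb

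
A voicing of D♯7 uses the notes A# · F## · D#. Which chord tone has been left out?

The full D♯7 chord is D#, F##, A#, C#.
Comparing with the voicing, the minor 7th (7th) — C# — is absent.

C#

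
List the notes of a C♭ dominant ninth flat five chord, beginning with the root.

Root Cb, quality dominant ninth flat five:
root → Cb
3rd (major 3rd) → Eb
5th (diminished 5th) → Gbb
7th (minor 7th) → Bbb
9th (major 9th) → Db

Cb – Eb – Gbb – Bbb – Db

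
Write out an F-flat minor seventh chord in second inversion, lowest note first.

In root position, F-flat minor seventh is Fb–Abb–Cb–Ebb.
Second inversion puts the fifth (Cb) in the bass.

Cb  Ebb  Fb  Abb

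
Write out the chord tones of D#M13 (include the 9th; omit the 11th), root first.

D#, F##, A#, C##, E#, B#

D#M13 is a major thirteenth built on D#.
root → D#
3rd (major 3rd) → F##
5th (perfect 5th) → A#
7th (major 7th) → C##
9th (major 9th) → E#
13th (major 13th) → B#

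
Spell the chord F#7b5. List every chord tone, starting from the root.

F#7b5: dominant seventh flat five on F♯.
- root: F♯
- major 3rd: A♯
- diminished 5th: C
- minor 7th: E

F♯ – A♯ – C – E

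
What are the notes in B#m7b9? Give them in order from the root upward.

B#m7b9: minor seventh flat nine on B#.
- root: B#
- minor 3rd: D#
- perfect 5th: F##
- minor 7th: A#
- minor 9th: C#

B#, D#, F##, A#, C#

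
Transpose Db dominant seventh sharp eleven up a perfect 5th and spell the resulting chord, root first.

Ab, C, Eb, Gb, D

Transposed root: Db → Ab (perfect 5th up). So we spell Ab dominant seventh sharp eleven:
root → Ab
3rd (major 3rd) → C
5th (perfect 5th) → Eb
7th (minor 7th) → Gb
11th (augmented 11th) → D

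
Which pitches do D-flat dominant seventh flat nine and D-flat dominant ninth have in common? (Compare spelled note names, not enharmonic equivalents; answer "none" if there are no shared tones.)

D-flat dominant seventh flat nine: D-flat F A-flat C-flat E-double-flat
D-flat dominant ninth: D-flat F A-flat C-flat E-flat
Common to both → D-flat, F, A-flat, C-flat.

D-flat – F – A-flat – C-flat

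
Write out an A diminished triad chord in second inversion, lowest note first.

A diminished triad = A–C–E-flat; second inversion → fifth (E-flat) lowest.

E-flat A C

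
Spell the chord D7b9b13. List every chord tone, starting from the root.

D, F#, A, C, Eb, Bb

D7b9b13 is a dominant seventh flat nine flat thirteen built on D.
- root: D
- major 3rd: F#
- perfect 5th: A
- minor 7th: C
- minor 9th: Eb
- minor 13th: Bb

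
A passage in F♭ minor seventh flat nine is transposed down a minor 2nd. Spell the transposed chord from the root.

E-flat  G-flat  B-flat  D-flat  F-flat

Transposed root: F-flat → E-flat (minor 2nd down). So we spell E-flat minor seventh flat nine:
Root: E-flat
Minor 3rd (3rd): G-flat
Perfect 5th (5th): B-flat
Minor 7th (7th): D-flat
Minor 9th (9th): F-flat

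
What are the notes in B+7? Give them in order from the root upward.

B+7 is an augmented seventh built on B.
Root: B
Major 3rd (3rd): D#
Augmented 5th (5th): F##
Minor 7th (7th): A

B, D#, F##, A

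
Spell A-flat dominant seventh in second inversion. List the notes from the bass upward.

E♭, G♭, A♭, C

In root position, A-flat dominant seventh is A♭–C–E♭–G♭.
Second inversion puts the fifth (E♭) in the bass.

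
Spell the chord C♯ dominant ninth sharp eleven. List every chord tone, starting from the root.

C-sharp, E-sharp, G-sharp, B, D-sharp, F-double-sharp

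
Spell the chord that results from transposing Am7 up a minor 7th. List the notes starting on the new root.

Transposed root: A → G (minor 7th up). So we spell G minor seventh:
- root: G
- minor 3rd: Bb
- perfect 5th: D
- minor 7th: F

G, Bb, D, F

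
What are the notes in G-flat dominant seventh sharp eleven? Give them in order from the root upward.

Gb Bb Db Fb C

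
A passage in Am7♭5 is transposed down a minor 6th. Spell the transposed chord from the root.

C#, E, G, B

A down a minor 6th → C#. New chord: C# half-diminished seventh.
Root: C#
Minor 3rd (3rd): E
Diminished 5th (5th): G
Minor 7th (7th): B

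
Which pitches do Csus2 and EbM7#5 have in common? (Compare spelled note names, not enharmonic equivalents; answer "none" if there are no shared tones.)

Csus2: C D G
EbM7#5: Eb G B D
Common to both → D, G.

D  G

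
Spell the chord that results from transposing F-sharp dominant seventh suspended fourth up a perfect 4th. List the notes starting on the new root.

A perfect 4th up from F-sharp is B, so the new chord is B dominant seventh suspended fourth.
B — root
E — perfect 4th
F-sharp — perfect 5th
A — minor 7th

B, E, F-sharp, A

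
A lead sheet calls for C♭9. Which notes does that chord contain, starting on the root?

C♭9: dominant ninth on C♭.
- root: C♭
- major 3rd: E♭
- perfect 5th: G♭
- minor 7th: B𝄫
- major 9th: D♭

C♭  E♭  G♭  B𝄫  D♭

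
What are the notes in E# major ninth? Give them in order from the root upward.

E#, G##, B#, D##, F##

E# major ninth is a major ninth built on E#.
root → E#
3rd (major 3rd) → G##
5th (perfect 5th) → B#
7th (major 7th) → D##
9th (major 9th) → F##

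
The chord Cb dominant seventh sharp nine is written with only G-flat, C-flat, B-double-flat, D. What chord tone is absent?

E-flat

Cb dominant seventh sharp nine = C-flat, E-flat, G-flat, B-double-flat, D. The voicing lacks the 3rd (major 3rd), E-flat.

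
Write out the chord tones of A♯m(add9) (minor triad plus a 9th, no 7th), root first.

A♯, C♯, E♯, B♯

A♯m(add9) is a minor added-ninth built on A♯.
root → A♯
3rd (minor 3rd) → C♯
5th (perfect 5th) → E♯
9th (major 9th) → B♯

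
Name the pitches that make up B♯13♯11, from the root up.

B#  D##  F##  A#  C##  E##  G##

Root B#, quality dominant thirteenth sharp eleven:
Root: B#
Major 3rd (3rd): D##
Perfect 5th (5th): F##
Minor 7th (7th): A#
Major 9th (9th): C##
Augmented 11th (11th): E##
Major 13th (13th): G##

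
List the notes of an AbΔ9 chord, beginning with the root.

AbΔ9: major ninth on Ab.
root → Ab
3rd (major 3rd) → C
5th (perfect 5th) → Eb
7th (major 7th) → G
9th (major 9th) → Bb

Ab – C – Eb – G – Bb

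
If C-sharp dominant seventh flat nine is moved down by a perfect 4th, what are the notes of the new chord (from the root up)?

G# B# D# F# A

A perfect 4th down from C# is G#, so the new chord is G# dominant seventh flat nine.
G# — root
B# — major 3rd
D# — perfect 5th
F# — minor 7th
A — minor 9th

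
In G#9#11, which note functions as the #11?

Root of G#9#11 = G#. The 11th is an augmented 11th: G# up an augmented 11th → C##.

C##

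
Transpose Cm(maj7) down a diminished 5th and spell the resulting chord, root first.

F#, A, C#, E#

C down a diminished 5th → F#. New chord: F# minor-major seventh.
- root: F#
- minor 3rd: A
- perfect 5th: C#
- major 7th: E#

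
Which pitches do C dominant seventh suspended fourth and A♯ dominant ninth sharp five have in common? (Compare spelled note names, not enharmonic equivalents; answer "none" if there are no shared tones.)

none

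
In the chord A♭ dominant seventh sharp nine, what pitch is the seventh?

G-flat

Root of A♭ dominant seventh sharp nine = A-flat. The 7th is a minor 7th: A-flat up a minor 7th → G-flat.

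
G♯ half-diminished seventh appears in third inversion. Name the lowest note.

G♯ half-diminished seventh = G-sharp–B–D–F-sharp. Third inversion → seventh in the bass = F-sharp.

F-sharp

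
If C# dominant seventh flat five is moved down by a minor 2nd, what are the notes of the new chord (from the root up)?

B#, D##, F#, A#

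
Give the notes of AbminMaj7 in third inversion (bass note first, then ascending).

G – Ab – Cb – Eb

In root position, AbminMaj7 is Ab–Cb–Eb–G.
Third inversion puts the seventh (G) in the bass.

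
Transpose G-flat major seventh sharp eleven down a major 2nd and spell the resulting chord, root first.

A major 2nd down from G-flat is F-flat, so the new chord is F-flat major seventh sharp eleven.
- root: F-flat
- major 3rd: A-flat
- perfect 5th: C-flat
- major 7th: E-flat
- augmented 11th: B-flat

F-flat, A-flat, C-flat, E-flat, B-flat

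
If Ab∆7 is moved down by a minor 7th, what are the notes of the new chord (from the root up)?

Bb, D, F, A

Transposed root: Ab → Bb (minor 7th down). So we spell Bb major seventh:
- root: Bb
- major 3rd: D
- perfect 5th: F
- major 7th: A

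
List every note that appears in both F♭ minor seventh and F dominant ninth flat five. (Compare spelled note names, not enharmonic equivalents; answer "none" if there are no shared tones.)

Cb

F♭ minor seventh: Fb Abb Cb Ebb
F dominant ninth flat five: F A Cb Eb G
Common to both → Cb.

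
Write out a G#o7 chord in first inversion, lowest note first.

B D F G#

G#o7 = G#–B–D–F; first inversion → third (B) lowest.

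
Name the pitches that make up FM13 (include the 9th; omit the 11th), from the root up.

F  A  C  E  G  D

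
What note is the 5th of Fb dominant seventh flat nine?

Fb dominant seventh flat nine is built on F♭; its 5th is a perfect 5th above the root.
A fifth above F uses the letter C, and the perfect 5th above F♭ is C♭.

C♭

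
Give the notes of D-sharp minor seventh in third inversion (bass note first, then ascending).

C-sharp D-sharp F-sharp A-sharp

D-sharp minor seventh = D-sharp–F-sharp–A-sharp–C-sharp; third inversion → seventh (C-sharp) lowest.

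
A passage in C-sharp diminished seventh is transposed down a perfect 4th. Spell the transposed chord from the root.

G-sharp B D F

A perfect 4th down from C-sharp is G-sharp, so the new chord is G-sharp diminished seventh.
Root: G-sharp
Minor 3rd (3rd): B
Diminished 5th (5th): D
Diminished 7th (7th): F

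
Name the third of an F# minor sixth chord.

Root of F# minor sixth = F#. The 3rd is a minor 3rd: F# up a minor 3rd → A.

A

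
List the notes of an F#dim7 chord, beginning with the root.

F♯  A  C  E♭

F#dim7: diminished seventh on F♯.
F♯ — root
A — minor 3rd
C — diminished 5th
E♭ — diminished 7th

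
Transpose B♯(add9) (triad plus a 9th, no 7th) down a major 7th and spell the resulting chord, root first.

B# down a major 7th → C#. New chord: C# added-ninth.
root → C#
3rd (major 3rd) → E#
5th (perfect 5th) → G#
9th (major 9th) → D#

C#  E#  G#  D#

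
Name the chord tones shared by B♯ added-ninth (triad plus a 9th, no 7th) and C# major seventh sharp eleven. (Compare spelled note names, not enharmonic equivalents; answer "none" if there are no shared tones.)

B#, F##

B♯ added-ninth: B# D## F## C##
C# major seventh sharp eleven: C# E# G# B# F##
Common to both → B#, F##.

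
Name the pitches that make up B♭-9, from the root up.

Root Bb, quality minor ninth:
Bb — root
Db — minor 3rd
F — perfect 5th
Ab — minor 7th
C — major 9th

Bb, Db, F, Ab, C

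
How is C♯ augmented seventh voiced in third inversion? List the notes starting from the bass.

In root position, C♯ augmented seventh is C-sharp–E-sharp–G-double-sharp–B.
Third inversion puts the seventh (B) in the bass.

B – C-sharp – E-sharp – G-double-sharp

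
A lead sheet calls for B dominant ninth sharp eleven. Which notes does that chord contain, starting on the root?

B  D♯  F♯  A  C♯  E♯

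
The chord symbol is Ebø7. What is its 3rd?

G♭

Root of Ebø7 = E♭. The 3rd is a minor 3rd: E♭ up a minor 3rd → G♭.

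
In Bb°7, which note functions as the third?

Db

Root of Bb°7 = Bb. The 3rd is a minor 3rd: Bb up a minor 3rd → Db.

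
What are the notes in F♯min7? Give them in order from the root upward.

F♯min7 is a minor seventh built on F#.
- root: F#
- minor 3rd: A
- perfect 5th: C#
- minor 7th: E

F# A C# E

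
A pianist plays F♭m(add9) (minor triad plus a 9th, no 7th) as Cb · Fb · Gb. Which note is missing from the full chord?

Abb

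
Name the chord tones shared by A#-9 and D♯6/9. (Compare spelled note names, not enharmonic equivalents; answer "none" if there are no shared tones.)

A#-9 = A#, C#, E#, G#, B#.
D♯6/9 = D#, F##, A#, B#, E#.
Shared: A#, E#, B#.

A#, E#, B#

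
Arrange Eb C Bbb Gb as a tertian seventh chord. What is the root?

C

Stacking in thirds gives C – Eb – Gb – Bbb, so C is the root — C diminished seventh.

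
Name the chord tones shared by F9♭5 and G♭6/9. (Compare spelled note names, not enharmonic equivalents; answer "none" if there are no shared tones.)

F9♭5: F A Cb Eb G
G♭6/9: Gb Bb Db Eb Ab
Common to both → Eb.

Eb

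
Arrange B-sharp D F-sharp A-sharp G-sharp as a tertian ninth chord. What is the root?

Arranged so that each adjacent pair is a third by letter name: G-sharp – B-sharp – D – F-sharp – A-sharp.
The bottom of that stack, G-sharp, is the root (this is G-sharp dominant ninth flat five).

G-sharp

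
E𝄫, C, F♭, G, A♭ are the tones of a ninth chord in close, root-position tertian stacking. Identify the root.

Arranged so that each adjacent pair is a third by letter name: F♭ – A♭ – C – E𝄫 – G.
The bottom of that stack, F♭, is the root (this is F♭ dominant seventh sharp nine sharp five).

F♭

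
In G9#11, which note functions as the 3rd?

Root of G9#11 = G. The 3rd is a major 3rd: G up a major 3rd → B.

B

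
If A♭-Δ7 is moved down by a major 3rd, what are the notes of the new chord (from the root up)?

Fb, Abb, Cb, Eb

A major 3rd down from Ab is Fb, so the new chord is Fb minor-major seventh.
Root: Fb
Minor 3rd (3rd): Abb
Perfect 5th (5th): Cb
Major 7th (7th): Eb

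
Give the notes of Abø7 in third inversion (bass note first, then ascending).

G♭, A♭, C♭, E𝄫

Abø7 = A♭–C♭–E𝄫–G♭; third inversion → seventh (G♭) lowest.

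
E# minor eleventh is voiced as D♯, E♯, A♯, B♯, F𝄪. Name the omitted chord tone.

The full E# minor eleventh chord is E♯, G♯, B♯, D♯, F𝄪, A♯.
Comparing with the voicing, the minor 3rd (3rd) — G♯ — is absent.

G♯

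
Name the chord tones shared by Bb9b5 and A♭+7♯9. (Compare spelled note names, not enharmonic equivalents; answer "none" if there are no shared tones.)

Ab  C

Bb9b5: Bb D Fb Ab C
A♭+7♯9: Ab C E Gb B
Common to both → Ab, C.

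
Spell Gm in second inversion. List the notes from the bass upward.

D, G, Bb

Gm = G–Bb–D; second inversion → fifth (D) lowest.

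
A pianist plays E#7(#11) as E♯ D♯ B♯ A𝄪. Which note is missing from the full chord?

E#7(#11) = E♯, G𝄪, B♯, D♯, A𝄪. The voicing lacks the 3rd (major 3rd), G𝄪.

G𝄪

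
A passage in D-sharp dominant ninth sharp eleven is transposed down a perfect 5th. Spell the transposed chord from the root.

G#, B#, D#, F#, A#, C##

A perfect 5th down from D# is G#, so the new chord is G# dominant ninth sharp eleven.
Root: G#
Major 3rd (3rd): B#
Perfect 5th (5th): D#
Minor 7th (7th): F#
Major 9th (9th): A#
Augmented 11th (11th): C##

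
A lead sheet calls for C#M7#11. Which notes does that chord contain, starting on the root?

C# – E# – G# – B# – F##

C#M7#11 is a major seventh sharp eleven built on C#.
root → C#
3rd (major 3rd) → E#
5th (perfect 5th) → G#
7th (major 7th) → B#
11th (augmented 11th) → F##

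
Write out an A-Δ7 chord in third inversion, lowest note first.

G#, A, C, E

A-Δ7 = A–C–E–G#; third inversion → seventh (G#) lowest.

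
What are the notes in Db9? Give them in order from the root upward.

Db F Ab Cb Eb

Db9 is a dominant ninth built on Db.
Db — root
F — major 3rd
Ab — perfect 5th
Cb — minor 7th
Eb — major 9th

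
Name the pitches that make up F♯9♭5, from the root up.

F# A# C E G#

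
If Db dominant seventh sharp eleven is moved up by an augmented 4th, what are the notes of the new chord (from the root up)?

G, B, D, F, C-sharp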